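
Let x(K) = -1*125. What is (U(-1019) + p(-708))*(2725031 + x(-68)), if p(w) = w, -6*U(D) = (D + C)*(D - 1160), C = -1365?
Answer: -2361123782584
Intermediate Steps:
x(K) = -125
U(D) = -(-1365 + D)*(-1160 + D)/6 (U(D) = -(D - 1365)*(D - 1160)/6 = -(-1365 + D)*(-1160 + D)/6)
(U(-1019) + p(-708))*(2725031 + x(-68)) = ((-263900 - ⅙*(-1019)² + (2525/6)*(-1019)) - 708)*(2725031 - 125) = ((-263900 - ⅙*1038361 - 2572975/6) - 708)*2724906 = ((-263900 - 1038361/6 - 2572975/6) - 708)*2724906 = (-2597368/3 - 708)*2724906 = -2599492/3*2724906 = -2361123782584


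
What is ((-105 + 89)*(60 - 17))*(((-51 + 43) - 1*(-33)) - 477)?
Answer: 310976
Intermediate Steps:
((-105 + 89)*(60 - 17))*(((-51 + 43) - 1*(-33)) - 477) = (-16*43)*((-8 + 33) - 477) = -688*(25 - 477) = -688*(-452) = 310976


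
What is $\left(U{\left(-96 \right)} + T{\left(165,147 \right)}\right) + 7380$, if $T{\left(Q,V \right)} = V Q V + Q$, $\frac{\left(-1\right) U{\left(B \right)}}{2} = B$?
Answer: $3573222$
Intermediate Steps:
$U{\left(B \right)} = - 2 B$
$T{\left(Q,V \right)} = Q + Q V^{2}$ ($T{\left(Q,V \right)} = Q V V + Q = Q V^{2} + Q = Q + Q V^{2}$)
$\left(U{\left(-96 \right)} + T{\left(165,147 \right)}\right) + 7380 = \left(\left(-2\right) \left(-96\right) + 165 \left(1 + 147^{2}\right)\right) + 7380 = \left(192 + 165 \left(1 + 21609\right)\right) + 7380 = \left(192 + 165 \cdot 21610\right) + 7380 = \left(192 + 3565650\right) + 7380 = 3565842 + 7380 = 3573222$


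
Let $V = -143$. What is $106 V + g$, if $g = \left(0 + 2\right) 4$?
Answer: $-15150$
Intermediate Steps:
$g = 8$ ($g = 2 \cdot 4 = 8$)
$106 V + g = 106 \left(-143\right) + 8 = -15158 + 8 = -15150$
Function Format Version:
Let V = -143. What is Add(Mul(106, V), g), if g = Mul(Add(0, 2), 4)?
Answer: -15150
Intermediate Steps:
g = 8 (g = Mul(2, 4) = 8)
Add(Mul(106, V), g) = Add(Mul(106, -143), 8) = Add(-15158, 8) = -15150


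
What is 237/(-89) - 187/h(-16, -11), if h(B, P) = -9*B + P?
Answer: -48164/11837 ≈ -4.0689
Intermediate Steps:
h(B, P) = P - 9*B
237/(-89) - 187/h(-16, -11) = 237/(-89) - 187/(-11 - 9*(-16)) = 237*(-1/89) - 187/(-11 + 144) = -237/89 - 187/133 = -48164/11837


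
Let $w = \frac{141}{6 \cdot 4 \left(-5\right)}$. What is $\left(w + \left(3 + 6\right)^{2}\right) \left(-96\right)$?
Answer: $- \frac{38316}{5} \approx -7663.2$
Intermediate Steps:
$w = - \frac{47}{40}$ ($w = \frac{141}{24 \left(-5\right)} = \frac{141}{-120} = 141 \left(- \frac{1}{120}\right) = - \frac{47}{40} \approx -1.175$)
$\left(w + \left(3 + 6\right)^{2}\right) \left(-96\right) = \left(- \frac{47}{40} + \left(3 + 6\right)^{2}\right) \left(-96\right) = \left(- \frac{47}{40} + 9^{2}\right) \left(-96\right) = \left(- \frac{47}{40} + 81\right) \left(-96\right) = \frac{3193}{40} \left(-96\right) = - \frac{38316}{5}$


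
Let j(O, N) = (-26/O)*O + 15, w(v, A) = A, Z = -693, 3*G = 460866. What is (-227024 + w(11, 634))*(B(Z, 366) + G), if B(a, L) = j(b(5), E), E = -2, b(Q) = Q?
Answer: -34775994290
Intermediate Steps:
G = 153622 (G = (1/3)*460866 = 153622)
j(O, N) = -11 (j(O, N) = -26 + 15 = -11)
B(a, L) = -11
(-227024 + w(11, 634))*(B(Z, 366) + G) = (-227024 + 634)*(-11 + 153622) = -226390*153611 = -34775994290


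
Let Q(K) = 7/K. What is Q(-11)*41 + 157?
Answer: 1440/11 ≈ 130.91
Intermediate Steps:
Q(-11)*41 + 157 = (7/(-11))*41 + 157 = (7*(-1/11))*41 + 157 = -7/11*41 + 157 = -287/11 + 157 = 1440/11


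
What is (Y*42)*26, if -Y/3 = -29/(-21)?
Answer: -4524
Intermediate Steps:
Y = -29/7 (Y = -(-87)/(-21) = -(-87)*(-1)/21 = -3*29/21 = -29/7 ≈ -4.1429)
(Y*42)*26 = -29/7*42*26 = -174*26 = -4524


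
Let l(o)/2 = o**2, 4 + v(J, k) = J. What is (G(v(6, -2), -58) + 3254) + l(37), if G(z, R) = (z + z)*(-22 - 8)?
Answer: 5872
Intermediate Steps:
v(J, k) = -4 + J
G(z, R) = -60*z (G(z, R) = (2*z)*(-30) = -60*z)
l(o) = 2*o**2
(G(v(6, -2), -58) + 3254) + l(37) = (-60*(-4 + 6) + 3254) + 2*37**2 = (-60*2 + 3254) + 2*1369 = (-120 + 3254) + 2738 = 3134 + 2738 = 5872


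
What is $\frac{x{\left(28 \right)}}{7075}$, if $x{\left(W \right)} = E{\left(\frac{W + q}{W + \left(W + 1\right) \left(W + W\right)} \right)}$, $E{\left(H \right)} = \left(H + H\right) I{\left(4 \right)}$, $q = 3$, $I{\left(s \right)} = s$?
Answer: $\frac{62}{2921975} \approx 2.1219 \cdot 10^{-5}$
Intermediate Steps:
$E{\left(H \right)} = 8 H$ ($E{\left(H \right)} = \left(H + H\right) 4 = 2 H 4 = 8 H$)
$x{\left(W \right)} = \frac{8 \left(3 + W\right)}{W + 2 W \left(1 + W\right)}$ ($x{\left(W \right)} = 8 \frac{W + 3}{W + \left(W + 1\right) \left(W + W\right)} = 8 \frac{3 + W}{W + \left(1 + W\right) 2 W} = 8 \frac{3 + W}{W + 2 W \left(1 + W\right)} = \frac{8 \left(3 + W\right)}{W + 2 W \left(1 + W\right)}$)
$\frac{x{\left(28 \right)}}{7075} = \frac{8 \cdot \frac{1}{28} \frac{1}{3 + 2 \cdot 28} \left(3 + 28\right)}{7075} = 8 \cdot \frac{1}{28} \frac{1}{3 + 56} \cdot 31 \cdot \frac{1}{7075} = 8 \cdot \frac{1}{28} \cdot \frac{1}{59} \cdot 31 \cdot \frac{1}{7075} = \frac{62}{413} \cdot \frac{1}{7075} = \frac{62}{2921975}$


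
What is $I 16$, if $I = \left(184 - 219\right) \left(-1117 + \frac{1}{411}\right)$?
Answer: $\frac{257088160}{411} \approx 6.2552 \cdot 10^{5}$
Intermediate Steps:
$I = \frac{16068010}{411}$ ($I = - 35 \left(-1117 + \frac{1}{411}\right) = \left(-35\right) \left(- \frac{459086}{411}\right) = \frac{16068010}{411} \approx 39095.0$)
$I 16 = \frac{16068010}{411} \cdot 16 = \frac{257088160}{411}$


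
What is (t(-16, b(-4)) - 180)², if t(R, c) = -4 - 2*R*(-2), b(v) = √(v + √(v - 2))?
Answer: 61504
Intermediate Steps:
b(v) = √(v + √(-2 + v))
t(R, c) = -4 + 4*R
(t(-16, b(-4)) - 180)² = ((-4 + 4*(-16)) - 180)² = ((-4 - 64) - 180)² = (-68 - 180)² = (-248)² = 61504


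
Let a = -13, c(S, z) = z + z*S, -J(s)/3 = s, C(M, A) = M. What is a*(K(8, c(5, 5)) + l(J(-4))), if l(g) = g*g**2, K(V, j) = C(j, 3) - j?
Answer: -22464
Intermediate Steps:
J(s) = -3*s
c(S, z) = z + S*z
K(V, j) = 0 (K(V, j) = j - j = 0)
l(g) = g**3
a*(K(8, c(5, 5)) + l(J(-4))) = -13*(0 + (-3*(-4))**3) = -13*(0 + 12**3) = -13*(0 + 1728) = -13*1728 = -22464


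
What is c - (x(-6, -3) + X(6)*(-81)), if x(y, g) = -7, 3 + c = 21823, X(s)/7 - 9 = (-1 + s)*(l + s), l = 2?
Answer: 49610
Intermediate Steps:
X(s) = 63 + 7*(-1 + s)*(2 + s) (X(s) = 63 + 7*((-1 + s)*(2 + s)) = 63 + 7*(-1 + s)*(2 + s))
c = 21820 (c = -3 + 21823 = 21820)
c - (x(-6, -3) + X(6)*(-81)) = 21820 - (-7 + (49 + 7*6 + 7*6²)*(-81)) = 21820 - (-7 + (49 + 42 + 7*36)*(-81)) = 21820 - (-7 + (49 + 42 + 252)*(-81)) = 21820 - (-7 + 343*(-81)) = 21820 - (-7 - 27783) = 21820 - 1*(-27790) = 21820 + 27790 = 49610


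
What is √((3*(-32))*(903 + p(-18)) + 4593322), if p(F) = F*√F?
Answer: √(4506634 + 5184*I*√2) ≈ 2122.9 + 1.73*I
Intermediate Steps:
p(F) = F^(3/2)
√((3*(-32))*(903 + p(-18)) + 4593322) = √((3*(-32))*(903 + (-18)^(3/2)) + 4593322) = √(-96*(903 - 54*I*√2) + 4593322) = √((-86688 + 5184*I*√2) + 4593322) = √(4506634 + 5184*I*√2)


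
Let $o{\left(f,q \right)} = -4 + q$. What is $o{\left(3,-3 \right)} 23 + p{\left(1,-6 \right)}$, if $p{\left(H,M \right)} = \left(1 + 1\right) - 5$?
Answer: $-164$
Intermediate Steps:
$p{\left(H,M \right)} = -3$ ($p{\left(H,M \right)} = 2 - 5 = -3$)
$o{\left(3,-3 \right)} 23 + p{\left(1,-6 \right)} = \left(-4 - 3\right) 23 - 3 = \left(-7\right) 23 - 3 = -161 - 3 = -164$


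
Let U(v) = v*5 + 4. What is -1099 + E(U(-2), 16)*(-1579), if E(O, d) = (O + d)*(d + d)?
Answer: -506379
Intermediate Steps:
U(v) = 4 + 5*v (U(v) = 5*v + 4 = 4 + 5*v)
E(O, d) = 2*d*(O + d) (E(O, d) = (O + d)*(2*d) = 2*d*(O + d))
-1099 + E(U(-2), 16)*(-1579) = -1099 + (2*16*((4 + 5*(-2)) + 16))*(-1579) = -1099 + (2*16*((4 - 10) + 16))*(-1579) = -1099 + (2*16*(-6 + 16))*(-1579) = -1099 + (2*16*10)*(-1579) = -1099 + 320*(-1579) = -1099 - 505280 = -506379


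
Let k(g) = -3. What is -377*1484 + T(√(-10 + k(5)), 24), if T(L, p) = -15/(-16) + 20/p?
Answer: -26854379/48 ≈ -5.5947e+5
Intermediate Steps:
T(L, p) = 15/16 + 20/p (T(L, p) = -15*(-1/16) + 20/p = 15/16 + 20/p)
-377*1484 + T(√(-10 + k(5)), 24) = -377*1484 + (15/16 + 20/24) = -559468 + (15/16 + 20*(1/24)) = -559468 + (15/16 + ⅚) = -559468 + 85/48 = -26854379/48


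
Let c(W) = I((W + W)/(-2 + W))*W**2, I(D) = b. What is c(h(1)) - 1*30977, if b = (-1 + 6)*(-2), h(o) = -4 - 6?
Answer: -31977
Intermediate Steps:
h(o) = -10
b = -10 (b = 5*(-2) = -10)
I(D) = -10
c(W) = -10*W**2
c(h(1)) - 1*30977 = -10*(-10)**2 - 1*30977 = -10*100 - 30977 = -1000 - 30977 = -31977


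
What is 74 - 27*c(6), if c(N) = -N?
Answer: 236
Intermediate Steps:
74 - 27*c(6) = 74 - (-27)*6 = 74 - 27*(-6) = 74 + 162 = 236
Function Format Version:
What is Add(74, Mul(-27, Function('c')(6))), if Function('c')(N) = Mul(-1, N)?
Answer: 236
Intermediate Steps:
Add(74, Mul(-27, Function('c')(6))) = Add(74, Mul(-27, Mul(-1, 6))) = Add(74, Mul(-27, -6)) = Add(74, 162) = 236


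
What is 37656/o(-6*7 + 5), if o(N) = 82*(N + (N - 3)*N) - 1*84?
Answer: 2092/6569 ≈ 0.31847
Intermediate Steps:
o(N) = -84 + 82*N + 82*N*(-3 + N) (o(N) = 82*(N + (-3 + N)*N) - 84 = 82*(N + N*(-3 + N)) - 84 = (82*N + 82*N*(-3 + N)) - 84 = -84 + 82*N + 82*N*(-3 + N))
37656/o(-6*7 + 5) = 37656/(-84 - 164*(-6*7 + 5) + 82*(-6*7 + 5)²) = 37656/(-84 - 164*(-42 + 5) + 82*(-42 + 5)²) = 37656/(-84 - 164*(-37) + 82*(-37)²) = 37656/(-84 + 6068 + 82*1369) = 37656/(-84 + 6068 + 112258) = 37656/118242 = 37656*(1/118242) = 2092/6569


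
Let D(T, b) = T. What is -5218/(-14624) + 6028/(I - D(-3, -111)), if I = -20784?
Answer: 10140893/151950672 ≈ 0.066738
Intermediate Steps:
-5218/(-14624) + 6028/(I - D(-3, -111)) = -5218/(-14624) + 6028/(-20784 - 1*(-3)) = -5218*(-1/14624) + 6028/(-20784 + 3) = 2609/7312 + 6028/(-20781) = 2609/7312 + 6028*(-1/20781) = 2609/7312 - 6028/20781 = 10140893/151950672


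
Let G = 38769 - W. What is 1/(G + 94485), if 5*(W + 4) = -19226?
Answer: 5/685516 ≈ 7.2938e-6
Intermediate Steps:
W = -19246/5 (W = -4 + (⅕)*(-19226) = -4 - 19226/5 = -19246/5 ≈ -3849.2)
G = 213091/5 (G = 38769 - 1*(-19246/5) = 38769 + 19246/5 = 213091/5 ≈ 42618.)
1/(G + 94485) = 1/(213091/5 + 94485) = 1/(685516/5) = 5/685516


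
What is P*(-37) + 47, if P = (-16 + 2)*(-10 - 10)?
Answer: -10313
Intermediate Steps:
P = 280 (P = -14*(-20) = 280)
P*(-37) + 47 = 280*(-37) + 47 = -10360 + 47 = -10313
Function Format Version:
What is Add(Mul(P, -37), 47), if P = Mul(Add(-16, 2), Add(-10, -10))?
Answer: -10313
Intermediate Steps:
P = 280 (P = Mul(-14, -20) = 280)
Add(Mul(P, -37), 47) = Add(Mul(280, -37), 47) = Add(-10360, 47) = -10313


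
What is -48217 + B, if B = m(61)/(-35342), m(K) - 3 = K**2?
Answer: -852044469/17671 ≈ -48217.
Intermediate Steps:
m(K) = 3 + K**2
B = -1862/17671 (B = (3 + 61**2)/(-35342) = (3 + 3721)*(-1/35342) = 3724*(-1/35342) = -1862/17671 ≈ -0.10537)
-48217 + B = -48217 - 1862/17671 = -852044469/17671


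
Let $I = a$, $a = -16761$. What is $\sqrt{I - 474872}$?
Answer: $i \sqrt{491633} \approx 701.17 i$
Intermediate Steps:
$I = -16761$
$\sqrt{I - 474872} = \sqrt{-16761 - 474872} = \sqrt{-491633} = i \sqrt{491633}$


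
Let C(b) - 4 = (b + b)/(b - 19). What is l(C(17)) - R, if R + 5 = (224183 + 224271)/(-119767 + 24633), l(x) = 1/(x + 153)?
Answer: 64736247/6659380 ≈ 9.7211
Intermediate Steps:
C(b) = 4 + 2*b/(-19 + b) (C(b) = 4 + (b + b)/(b - 19) = 4 + (2*b)/(-19 + b) = 4 + 2*b/(-19 + b))
l(x) = 1/(153 + x)
R = -462062/47567 (R = -5 + (224183 + 224271)/(-119767 + 24633) = -5 + 448454/(-95134) = -5 + 448454*(-1/95134) = -5 - 224227/47567 = -462062/47567 ≈ -9.7139)
l(C(17)) - R = 1/(153 + 2*(-38 + 3*17)/(-19 + 17)) - 1*(-462062/47567) = 1/(153 + 2*(-38 + 51)/(-2)) + 462062/47567 = 1/(153 + 2*(-1/2)*13) + 462062/47567 = 1/(153 - 13) + 462062/47567 = 1/140 + 462062/47567 = 64736247/6659380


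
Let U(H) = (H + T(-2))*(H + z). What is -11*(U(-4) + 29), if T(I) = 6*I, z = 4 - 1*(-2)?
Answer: 33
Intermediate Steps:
z = 6 (z = 4 + 2 = 6)
U(H) = (-12 + H)*(6 + H) (U(H) = (H + 6*(-2))*(H + 6) = (H - 12)*(6 + H) = (-12 + H)*(6 + H))
-11*(U(-4) + 29) = -11*((-72 + (-4)² - 6*(-4)) + 29) = -11*((-72 + 16 + 24) + 29) = -11*(-32 + 29) = -11*(-3) = 33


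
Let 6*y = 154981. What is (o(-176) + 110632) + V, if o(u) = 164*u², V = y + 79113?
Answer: 31773835/6 ≈ 5.2956e+6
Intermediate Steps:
y = 154981/6 (y = (⅙)*154981 = 154981/6 ≈ 25830.)
V = 629659/6 (V = 154981/6 + 79113 = 629659/6 ≈ 1.0494e+5)
(o(-176) + 110632) + V = (164*(-176)² + 110632) + 629659/6 = (164*30976 + 110632) + 629659/6 = (5080064 + 110632) + 629659/6 = 5190696 + 629659/6 = 31773835/6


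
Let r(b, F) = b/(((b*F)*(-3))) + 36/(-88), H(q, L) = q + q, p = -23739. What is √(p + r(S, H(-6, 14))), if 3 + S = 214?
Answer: I*√103408745/66 ≈ 154.08*I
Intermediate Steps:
S = 211 (S = -3 + 214 = 211)
H(q, L) = 2*q
r(b, F) = -9/22 - 1/(3*F) (r(b, F) = b/(((F*b)*(-3))) + 36*(-1/88) = b/((-3*F*b)) - 9/22 = b*(-1/(3*F*b)) - 9/22 = -1/(3*F) - 9/22 = -9/22 - 1/(3*F))
√(p + r(S, H(-6, 14))) = √(-23739 + (-22 - 54*(-6))/(66*((2*(-6))))) = √(-23739 + (1/66)*(-22 - 27*(-12))/(-12)) = √(-23739 + (1/66)*(-1/12)*(-22 + 324)) = √(-23739 + (1/66)*(-1/12)*302) = √(-23739 - 151/396) = √(-9400795/396) = I*√103408745/66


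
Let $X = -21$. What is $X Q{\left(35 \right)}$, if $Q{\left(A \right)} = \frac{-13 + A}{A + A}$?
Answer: $- \frac{33}{5} \approx -6.6$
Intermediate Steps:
$Q{\left(A \right)} = \frac{-13 + A}{2 A}$
$X Q{\left(35 \right)} = - 21 \frac{-13 + 35}{2 \cdot 35} = - 21 \cdot \frac{1}{2} \cdot \frac{1}{35} \cdot 22 = \left(-21\right) \frac{11}{35} = - \frac{33}{5}$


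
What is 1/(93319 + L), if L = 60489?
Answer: 1/153808 ≈ 6.5016e-6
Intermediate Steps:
1/(93319 + L) = 1/(93319 + 60489) = 1/153808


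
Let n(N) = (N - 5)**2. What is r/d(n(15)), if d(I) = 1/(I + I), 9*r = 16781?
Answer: 3356200/9 ≈ 3.7291e+5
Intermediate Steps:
n(N) = (-5 + N)**2
r = 16781/9 (r = (1/9)*16781 = 16781/9 ≈ 1864.6)
d(I) = 1/(2*I)
r/d(n(15)) = 16781/(9*((1/(2*((-5 + 15)**2))))) = 16781/(9*((1/(2*(10**2))))) = 16781/(9*(((1/2)/100))) = 16781/(9*(((1/2)*(1/100)))) = 16781/(9*(1/200)) = (16781/9)*200 = 3356200/9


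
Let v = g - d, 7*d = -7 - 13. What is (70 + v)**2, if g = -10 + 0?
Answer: 193600/49 ≈ 3951.0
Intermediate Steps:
g = -10
d = -20/7 (d = (-7 - 13)/7 = (1/7)*(-20) = -20/7 ≈ -2.8571)
v = -50/7 (v = -10 - 1*(-20/7) = -10 + 20/7 = -50/7 ≈ -7.1429)
(70 + v)**2 = (70 - 50/7)**2 = (440/7)**2 = 193600/49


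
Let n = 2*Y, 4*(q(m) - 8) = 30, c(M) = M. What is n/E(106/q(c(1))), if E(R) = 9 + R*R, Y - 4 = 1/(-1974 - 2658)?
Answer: 17804447/124121388 ≈ 0.14344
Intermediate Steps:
Y = 18527/4632 (Y = 4 + 1/(-1974 - 2658) = 4 + 1/(-4632) = 4 - 1/4632 = 18527/4632 ≈ 3.9998)
q(m) = 31/2 (q(m) = 8 + (¼)*30 = 8 + 15/2 = 31/2)
n = 18527/2316 (n = 2*(18527/4632) = 18527/2316 ≈ 7.9996)
E(R) = 9 + R²
n/E(106/q(c(1))) = 18527/(2316*(9 + (106/(31/2))²)) = 18527/(2316*(9 + (106*(2/31))²)) = 18527/(2316*(9 + (212/31)²)) = 18527/(2316*(9 + 44944/961)) = 18527/(2316*(53593/961)) = (18527/2316)*(961/53593) = 17804447/124121388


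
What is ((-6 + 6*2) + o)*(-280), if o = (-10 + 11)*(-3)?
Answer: -840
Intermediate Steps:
o = -3 (o = 1*(-3) = -3)
((-6 + 6*2) + o)*(-280) = ((-6 + 6*2) - 3)*(-280) = ((-6 + 12) - 3)*(-280) = (6 - 3)*(-280) = 3*(-280) = -840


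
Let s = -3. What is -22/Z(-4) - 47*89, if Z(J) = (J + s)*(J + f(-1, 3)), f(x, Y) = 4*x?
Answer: -117135/28 ≈ -4183.4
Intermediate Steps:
Z(J) = (-4 + J)*(-3 + J) (Z(J) = (J - 3)*(J + 4*(-1)) = (-3 + J)*(J - 4) = (-3 + J)*(-4 + J) = (-4 + J)*(-3 + J))
-22/Z(-4) - 47*89 = -22/(12 + (-4)² - 7*(-4)) - 47*89 = -22/(12 + 16 + 28) - 4183 = -22/56 - 4183 = -22*1/56 - 4183 = -11/28 - 4183 = -117135/28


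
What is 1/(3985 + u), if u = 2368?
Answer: 1/6353 ≈ 0.00015741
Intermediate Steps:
1/(3985 + u) = 1/(3985 + 2368) = 1/6353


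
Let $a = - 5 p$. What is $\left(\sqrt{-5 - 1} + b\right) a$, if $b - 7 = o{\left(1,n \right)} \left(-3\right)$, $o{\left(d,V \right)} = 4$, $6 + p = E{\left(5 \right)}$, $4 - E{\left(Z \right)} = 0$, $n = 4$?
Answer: $-50 + 10 i \sqrt{6} \approx -50.0 + 24.495 i$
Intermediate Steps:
$E{\left(Z \right)} = 4$ ($E{\left(Z \right)} = 4 - 0 = 4 + 0 = 4$)
$p = -2$ ($p = -6 + 4 = -2$)
$b = -5$ ($b = 7 + 4 \left(-3\right) = 7 - 12 = -5$)
$a = 10$ ($a = \left(-5\right) \left(-2\right) = 10$)
$\left(\sqrt{-5 - 1} + b\right) a = \left(\sqrt{-5 - 1} - 5\right) 10 = \left(\sqrt{-6} - 5\right) 10 = \left(i \sqrt{6} - 5\right) 10 = \left(-5 + i \sqrt{6}\right) 10 = -50 + 10 i \sqrt{6}$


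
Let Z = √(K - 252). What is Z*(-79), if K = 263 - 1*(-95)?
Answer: -79*√106 ≈ -813.35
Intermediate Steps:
K = 358 (K = 263 + 95 = 358)
Z = √106 (Z = √(358 - 252) = √106 ≈ 10.296)
Z*(-79) = √106*(-79) = -79*√106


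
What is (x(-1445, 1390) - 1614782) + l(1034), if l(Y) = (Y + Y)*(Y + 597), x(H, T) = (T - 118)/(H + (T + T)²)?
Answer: 13584960487602/7726955 ≈ 1.7581e+6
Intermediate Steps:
x(H, T) = (-118 + T)/(H + 4*T²) (x(H, T) = (-118 + T)/(H + (2*T)²) = (-118 + T)/(H + 4*T²))
l(Y) = 2*Y*(597 + Y) (l(Y) = (2*Y)*(597 + Y) = 2*Y*(597 + Y))
(x(-1445, 1390) - 1614782) + l(1034) = ((-118 + 1390)/(-1445 + 4*1390²) - 1614782) + 2*1034*(597 + 1034) = (1272/(-1445 + 4*1932100) - 1614782) + 2*1034*1631 = (1272/(-1445 + 7728400) - 1614782) + 3372908 = (1272/7726955 - 1614782) + 3372908 = -12477347847538/7726955 + 3372908 = 13584960487602/7726955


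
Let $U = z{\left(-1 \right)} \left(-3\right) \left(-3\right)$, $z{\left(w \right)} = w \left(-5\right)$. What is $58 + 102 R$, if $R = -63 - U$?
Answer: $-10958$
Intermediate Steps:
$z{\left(w \right)} = - 5 w$
$U = 45$ ($U = \left(-5\right) \left(-1\right) \left(-3\right) \left(-3\right) = 5 \left(-3\right) \left(-3\right) = \left(-15\right) \left(-3\right) = 45$)
$R = -108$ ($R = -63 - 45 = -108$)
$58 + 102 R = 58 + 102 \left(-108\right) = 58 - 11016 = -10958$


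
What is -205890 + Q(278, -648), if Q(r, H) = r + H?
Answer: -206260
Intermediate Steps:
Q(r, H) = H + r
-205890 + Q(278, -648) = -205890 + (-648 + 278) = -205890 - 370 = -206260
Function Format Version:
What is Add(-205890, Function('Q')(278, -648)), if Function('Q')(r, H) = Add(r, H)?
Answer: -206260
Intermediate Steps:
Function('Q')(r, H) = Add(H, r)
Add(-205890, Function('Q')(278, -648)) = Add(-205890, Add(-648, 278)) = Add(-205890, -370) = -206260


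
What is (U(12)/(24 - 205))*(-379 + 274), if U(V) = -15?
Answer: -1575/181 ≈ -8.7017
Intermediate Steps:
(U(12)/(24 - 205))*(-379 + 274) = (-15/(24 - 205))*(-379 + 274) = -15/(-181)*(-105) = -15*(-1/181)*(-105) = (15/181)*(-105) = -1575/181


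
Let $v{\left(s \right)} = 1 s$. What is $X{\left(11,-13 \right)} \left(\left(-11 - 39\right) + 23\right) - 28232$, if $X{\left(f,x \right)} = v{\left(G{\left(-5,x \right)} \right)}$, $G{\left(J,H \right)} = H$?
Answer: $-27881$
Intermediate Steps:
$v{\left(s \right)} = s$
$X{\left(f,x \right)} = x$
$X{\left(11,-13 \right)} \left(\left(-11 - 39\right) + 23\right) - 28232 = - 13 \left(\left(-11 - 39\right) + 23\right) - 28232 = - 13 \left(-50 + 23\right) - 28232 = \left(-13\right) \left(-27\right) - 28232 = 351 - 28232 = -27881$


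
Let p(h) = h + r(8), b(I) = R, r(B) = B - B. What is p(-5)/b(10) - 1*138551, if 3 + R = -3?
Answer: -831301/6 ≈ -1.3855e+5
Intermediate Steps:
R = -6 (R = -3 - 3 = -6)
r(B) = 0
b(I) = -6
p(h) = h (p(h) = h + 0 = h)
p(-5)/b(10) - 1*138551 = -5/(-6) - 1*138551 = -5*(-1/6) - 138551 = 5/6 - 138551 = -831301/6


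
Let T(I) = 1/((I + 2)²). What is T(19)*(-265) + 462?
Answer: 203477/441 ≈ 461.40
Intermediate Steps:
T(I) = (2 + I)⁻² (T(I) = 1/((2 + I)²) = (2 + I)⁻²)
T(19)*(-265) + 462 = -265/(2 + 19)² + 462 = -265/21² + 462 = (1/441)*(-265) + 462 = -265/441 + 462 = 203477/441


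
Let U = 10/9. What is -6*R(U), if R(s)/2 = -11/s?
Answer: 594/5 ≈ 118.80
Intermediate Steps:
U = 10/9 (U = 10*(⅑) = 10/9 ≈ 1.1111)
R(s) = -22/s (R(s) = 2*(-11/s) = -22/s)
-6*R(U) = -(-132)/10/9 = -(-132)*9/10 = -6*(-99/5) = 594/5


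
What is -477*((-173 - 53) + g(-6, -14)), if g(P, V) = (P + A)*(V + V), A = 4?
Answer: 81090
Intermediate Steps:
g(P, V) = 2*V*(4 + P) (g(P, V) = (P + 4)*(V + V) = (4 + P)*(2*V) = 2*V*(4 + P))
-477*((-173 - 53) + g(-6, -14)) = -477*((-173 - 53) + 2*(-14)*(4 - 6)) = -477*(-226 + 2*(-14)*(-2)) = -477*(-226 + 56) = -477*(-170) = 81090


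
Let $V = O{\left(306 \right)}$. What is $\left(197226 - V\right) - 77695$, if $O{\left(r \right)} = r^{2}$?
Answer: $25895$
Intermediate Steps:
$V = 93636$ ($V = 306^{2} = 93636$)
$\left(197226 - V\right) - 77695 = \left(197226 - 93636\right) - 77695 = 103590 - 77695 = 25895$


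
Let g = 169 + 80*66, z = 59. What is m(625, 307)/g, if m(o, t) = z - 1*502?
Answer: -443/5449 ≈ -0.081299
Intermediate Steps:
m(o, t) = -443 (m(o, t) = 59 - 1*502 = 59 - 502 = -443)
g = 5449 (g = 169 + 5280 = 5449)
m(625, 307)/g = -443/5449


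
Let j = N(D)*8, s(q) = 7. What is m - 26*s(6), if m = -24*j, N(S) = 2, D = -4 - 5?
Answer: -566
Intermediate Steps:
D = -9
j = 16 (j = 2*8 = 16)
m = -384 (m = -24*16 = -384)
m - 26*s(6) = -384 - 26*7 = -384 - 1*182 = -384 - 182 = -566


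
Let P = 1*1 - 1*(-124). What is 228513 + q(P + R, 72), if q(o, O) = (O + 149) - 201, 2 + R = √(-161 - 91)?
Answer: 228533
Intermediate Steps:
R = -2 + 6*I*√7 (R = -2 + √(-161 - 91) = -2 + √(-252) = -2 + 6*I*√7 ≈ -2.0 + 15.875*I)
P = 125 (P = 1 + 124 = 125)
q(o, O) = -52 + O (q(o, O) = (149 + O) - 201 = -52 + O)
228513 + q(P + R, 72) = 228513 + (-52 + 72) = 228513 + 20 = 228533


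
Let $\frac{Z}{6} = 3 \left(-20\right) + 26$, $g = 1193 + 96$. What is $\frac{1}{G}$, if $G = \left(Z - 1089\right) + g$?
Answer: $- \frac{1}{4} \approx -0.25$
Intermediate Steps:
$g = 1289$
$Z = -204$ ($Z = 6 \left(3 \left(-20\right) + 26\right) = 6 \left(-60 + 26\right) = 6 \left(-34\right) = -204$)
$G = -4$ ($G = \left(-204 - 1089\right) + 1289 = -1293 + 1289 = -4$)
$\frac{1}{G} = \frac{1}{-4} = - \frac{1}{4}$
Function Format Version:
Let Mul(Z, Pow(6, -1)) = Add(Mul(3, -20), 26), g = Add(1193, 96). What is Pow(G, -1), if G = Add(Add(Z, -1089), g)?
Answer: Rational(-1, 4) ≈ -0.25000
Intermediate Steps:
g = 1289
Z = -204 (Z = Mul(6, Add(Mul(3, -20), 26)) = Mul(6, Add(-60, 26)) = Mul(6, -34) = -204)
G = -4 (G = Add(Add(-204, -1089), 1289) = Add(-1293, 1289) = -4)
Pow(G, -1) = Pow(-4, -1) = Rational(-1, 4)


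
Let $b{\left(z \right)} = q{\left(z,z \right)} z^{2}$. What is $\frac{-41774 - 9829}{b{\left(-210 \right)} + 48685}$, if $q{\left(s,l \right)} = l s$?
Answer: $- \frac{51603}{1944858685} \approx -2.6533 \cdot 10^{-5}$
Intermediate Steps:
$b{\left(z \right)} = z^{4}$ ($b{\left(z \right)} = z z z^{2} = z^{2} z^{2} = z^{4}$)
$\frac{-41774 - 9829}{b{\left(-210 \right)} + 48685} = \frac{-41774 - 9829}{\left(-210\right)^{4} + 48685} = - \frac{51603}{1944810000 + 48685} = - \frac{51603}{1944858685}$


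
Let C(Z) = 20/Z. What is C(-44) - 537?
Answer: -5912/11 ≈ -537.45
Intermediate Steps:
C(-44) - 537 = 20/(-44) - 537 = 20*(-1/44) - 537 = -5/11 - 537 = -5912/11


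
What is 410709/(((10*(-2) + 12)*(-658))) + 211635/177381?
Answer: 8218446641/103748176 ≈ 79.215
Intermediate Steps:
410709/(((10*(-2) + 12)*(-658))) + 211635/177381 = 410709/(((-20 + 12)*(-658))) + 211635*(1/177381) = 410709/((-8*(-658))) + 23515/19709 = 410709/5264 + 23515/19709 = 8218446641/103748176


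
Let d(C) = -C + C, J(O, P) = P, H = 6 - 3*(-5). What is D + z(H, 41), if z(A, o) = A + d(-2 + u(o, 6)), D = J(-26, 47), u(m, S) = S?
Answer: 68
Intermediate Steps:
H = 21 (H = 6 + 15 = 21)
d(C) = 0
D = 47
z(A, o) = A (z(A, o) = A + 0 = A)
D + z(H, 41) = 47 + 21 = 68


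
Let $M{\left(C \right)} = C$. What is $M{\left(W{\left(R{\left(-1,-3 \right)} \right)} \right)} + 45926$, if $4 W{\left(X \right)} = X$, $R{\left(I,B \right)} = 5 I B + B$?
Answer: $45929$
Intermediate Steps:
$R{\left(I,B \right)} = B + 5 B I$ ($R{\left(I,B \right)} = 5 B I + B = B + 5 B I$)
$W{\left(X \right)} = \frac{X}{4}$
$M{\left(W{\left(R{\left(-1,-3 \right)} \right)} \right)} + 45926 = \frac{\left(-3\right) \left(1 + 5 \left(-1\right)\right)}{4} + 45926 = \frac{\left(-3\right) \left(1 - 5\right)}{4} + 45926 = \frac{\left(-3\right) \left(-4\right)}{4} + 45926 = \frac{1}{4} \cdot 12 + 45926 = 3 + 45926 = 45929$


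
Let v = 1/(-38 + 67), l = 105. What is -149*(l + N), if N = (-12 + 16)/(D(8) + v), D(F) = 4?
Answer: -1847749/117 ≈ -15793.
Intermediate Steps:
v = 1/29 ≈ 0.034483
N = 116/117 (N = (-12 + 16)/(4 + 1/29) = 4/(117/29) = 4*(29/117) = 116/117 ≈ 0.99145)
-149*(l + N) = -149*(105 + 116/117) = -149*12401/117 = -1847749/117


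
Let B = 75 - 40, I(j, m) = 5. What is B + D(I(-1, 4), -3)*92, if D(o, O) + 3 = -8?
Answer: -977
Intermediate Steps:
D(o, O) = -11 (D(o, O) = -3 - 8 = -11)
B = 35
B + D(I(-1, 4), -3)*92 = 35 - 11*92 = 35 - 1012 = -977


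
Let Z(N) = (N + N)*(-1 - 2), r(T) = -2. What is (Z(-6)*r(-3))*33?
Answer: -2376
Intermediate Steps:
Z(N) = -6*N (Z(N) = (2*N)*(-3) = -6*N)
(Z(-6)*r(-3))*33 = (-6*(-6)*(-2))*33 = (36*(-2))*33 = -72*33 = -2376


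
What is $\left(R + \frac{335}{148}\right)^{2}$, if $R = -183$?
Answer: $\frac{715509001}{21904} \approx 32666.0$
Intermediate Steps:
$\left(R + \frac{335}{148}\right)^{2} = \left(-183 + \frac{335}{148}\right)^{2} = \left(- \frac{26749}{148}\right)^{2} = \frac{715509001}{21904}$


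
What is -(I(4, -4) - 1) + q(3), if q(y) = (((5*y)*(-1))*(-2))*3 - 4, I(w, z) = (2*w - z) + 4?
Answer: 71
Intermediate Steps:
I(w, z) = 4 - z + 2*w (I(w, z) = (-z + 2*w) + 4 = 4 - z + 2*w)
q(y) = -4 + 30*y (q(y) = (-5*y*(-2))*3 - 4 = (10*y)*3 - 4 = 30*y - 4 = -4 + 30*y)
-(I(4, -4) - 1) + q(3) = -((4 - 1*(-4) + 2*4) - 1) + (-4 + 30*3) = -((4 + 4 + 8) - 1) + (-4 + 90) = -(16 - 1) + 86 = -1*15 + 86 = -15 + 86 = 71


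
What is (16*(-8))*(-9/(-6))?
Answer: -192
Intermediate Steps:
(16*(-8))*(-9/(-6)) = -(-1152)*(-1)/6 = -128*3/2 = -192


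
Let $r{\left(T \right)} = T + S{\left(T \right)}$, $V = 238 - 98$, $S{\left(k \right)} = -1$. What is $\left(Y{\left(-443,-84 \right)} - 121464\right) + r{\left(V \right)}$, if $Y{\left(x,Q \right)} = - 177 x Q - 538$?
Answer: $-6708387$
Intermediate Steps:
$Y{\left(x,Q \right)} = -538 - 177 Q x$ ($Y{\left(x,Q \right)} = - 177 Q x - 538 = -538 - 177 Q x$)
$V = 140$ ($V = 238 - 98 = 140$)
$r{\left(T \right)} = -1 + T$ ($r{\left(T \right)} = T - 1 = -1 + T$)
$\left(Y{\left(-443,-84 \right)} - 121464\right) + r{\left(V \right)} = \left(\left(-538 - \left(-14868\right) \left(-443\right)\right) - 121464\right) + \left(-1 + 140\right) = \left(\left(-538 - 6586524\right) - 121464\right) + 139 = \left(-6587062 - 121464\right) + 139 = -6708526 + 139 = -6708387$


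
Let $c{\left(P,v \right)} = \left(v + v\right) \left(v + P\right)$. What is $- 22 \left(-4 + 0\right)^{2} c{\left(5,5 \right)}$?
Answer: $-35200$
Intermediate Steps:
$c{\left(P,v \right)} = 2 v \left(P + v\right)$
$- 22 \left(-4 + 0\right)^{2} c{\left(5,5 \right)} = - 22 \left(-4 + 0\right)^{2} \cdot 2 \cdot 5 \left(5 + 5\right) = - 22 \left(-4\right)^{2} \cdot 2 \cdot 5 \cdot 10 = \left(-22\right) 16 \cdot 100 = \left(-352\right) 100 = -35200$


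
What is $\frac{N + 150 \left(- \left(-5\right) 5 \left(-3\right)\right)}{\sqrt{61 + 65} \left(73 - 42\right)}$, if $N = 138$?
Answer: $- \frac{1852 \sqrt{14}}{217} \approx -31.933$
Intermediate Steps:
$\frac{N + 150 \left(- \left(-5\right) 5 \left(-3\right)\right)}{\sqrt{61 + 65} \left(73 - 42\right)} = \frac{138 + 150 \left(- \left(-5\right) 5 \left(-3\right)\right)}{\sqrt{61 + 65} \left(73 - 42\right)} = \frac{138 + 150 \left(- \left(-25\right) \left(-3\right)\right)}{\sqrt{126} \cdot 31} = \frac{138 + 150 \left(\left(-1\right) 75\right)}{3 \sqrt{14} \cdot 31} = \frac{138 + 150 \left(-75\right)}{93 \sqrt{14}} = \left(138 - 11250\right) \frac{\sqrt{14}}{1302} = - 11112 \frac{\sqrt{14}}{1302} = - \frac{1852 \sqrt{14}}{217}$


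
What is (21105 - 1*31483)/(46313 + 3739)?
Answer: -5189/25026 ≈ -0.20734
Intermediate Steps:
(21105 - 1*31483)/(46313 + 3739) = (21105 - 31483)/50052 = -10378*1/50052 = -5189/25026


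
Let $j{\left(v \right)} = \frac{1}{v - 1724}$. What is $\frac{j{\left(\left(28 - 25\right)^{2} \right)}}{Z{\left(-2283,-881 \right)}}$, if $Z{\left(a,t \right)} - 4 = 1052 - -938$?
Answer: $- \frac{1}{3419710} \approx -2.9242 \cdot 10^{-7}$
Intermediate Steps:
$j{\left(v \right)} = \frac{1}{-1724 + v}$
$Z{\left(a,t \right)} = 1994$ ($Z{\left(a,t \right)} = 4 + \left(1052 - -938\right) = 4 + \left(1052 + 938\right) = 4 + 1990 = 1994$)
$\frac{j{\left(\left(28 - 25\right)^{2} \right)}}{Z{\left(-2283,-881 \right)}} = \frac{1}{\left(-1724 + \left(28 - 25\right)^{2}\right) 1994} = \frac{1}{-1724 + 3^{2}} \cdot \frac{1}{1994} = \frac{1}{-1724 + 9} \cdot \frac{1}{1994} = \frac{1}{-1715} \cdot \frac{1}{1994} = \left(- \frac{1}{1715}\right) \frac{1}{1994} = - \frac{1}{3419710}$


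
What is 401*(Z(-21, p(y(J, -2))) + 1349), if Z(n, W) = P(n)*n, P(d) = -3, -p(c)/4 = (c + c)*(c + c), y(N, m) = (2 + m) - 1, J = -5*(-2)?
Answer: 566212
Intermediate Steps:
J = 10
y(N, m) = 1 + m
p(c) = -16*c² (p(c) = -4*(c + c)*(c + c) = -4*2*c*2*c = -16*c²)
Z(n, W) = -3*n
401*(Z(-21, p(y(J, -2))) + 1349) = 401*(-3*(-21) + 1349) = 401*(63 + 1349) = 401*1412 = 566212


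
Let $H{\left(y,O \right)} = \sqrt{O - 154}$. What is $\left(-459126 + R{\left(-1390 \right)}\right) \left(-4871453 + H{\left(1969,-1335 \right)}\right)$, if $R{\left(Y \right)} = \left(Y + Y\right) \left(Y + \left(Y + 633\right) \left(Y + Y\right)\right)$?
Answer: $28483355127503878 - 5846993726 i \sqrt{1489} \approx 2.8483 \cdot 10^{16} - 2.2562 \cdot 10^{11} i$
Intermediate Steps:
$H{\left(y,O \right)} = \sqrt{-154 + O}$
$R{\left(Y \right)} = 2 Y \left(Y + 2 Y \left(633 + Y\right)\right)$ ($R{\left(Y \right)} = 2 Y \left(Y + \left(633 + Y\right) 2 Y\right) = 2 Y \left(Y + 2 Y \left(633 + Y\right)\right)$)
$\left(-459126 + R{\left(-1390 \right)}\right) \left(-4871453 + H{\left(1969,-1335 \right)}\right) = \left(-459126 + \left(-1390\right)^{2} \left(2534 + 4 \left(-1390\right)\right)\right) \left(-4871453 + \sqrt{-154 - 1335}\right) = \left(-459126 + 1932100 \left(2534 - 5560\right)\right) \left(-4871453 + \sqrt{-1489}\right) = \left(-459126 + 1932100 \left(-3026\right)\right) \left(-4871453 + i \sqrt{1489}\right) = \left(-459126 - 5846534600\right) \left(-4871453 + i \sqrt{1489}\right) = - 5846993726 \left(-4871453 + i \sqrt{1489}\right) = 28483355127503878 - 5846993726 i \sqrt{1489}$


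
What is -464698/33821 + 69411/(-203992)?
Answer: -97142223847/6899213432 ≈ -14.080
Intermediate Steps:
-464698/33821 + 69411/(-203992) = -464698*1/33821 + 69411*(-1/203992) = -464698/33821 - 69411/203992 = -97142223847/6899213432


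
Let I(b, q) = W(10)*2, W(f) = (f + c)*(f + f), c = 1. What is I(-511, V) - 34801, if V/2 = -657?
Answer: -34361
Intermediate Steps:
V = -1314 (V = 2*(-657) = -1314)
W(f) = 2*f*(1 + f) (W(f) = (f + 1)*(f + f) = (1 + f)*(2*f) = 2*f*(1 + f))
I(b, q) = 440 (I(b, q) = (2*10*(1 + 10))*2 = (2*10*11)*2 = 220*2 = 440)
I(-511, V) - 34801 = 440 - 34801 = -34361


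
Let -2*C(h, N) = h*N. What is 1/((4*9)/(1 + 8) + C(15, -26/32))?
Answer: 32/323 ≈ 0.099071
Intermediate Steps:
C(h, N) = -N*h/2 (C(h, N) = -h*N/2 = -N*h/2)
1/((4*9)/(1 + 8) + C(15, -26/32)) = 1/((4*9)/(1 + 8) - 1/2*(-26/32)*15) = 1/(36/9 - 1/2*(-26*1/32)*15) = 1/(36*(1/9) - 1/2*(-13/16)*15) = 1/(4 + 195/32) = 1/(323/32) = 32/323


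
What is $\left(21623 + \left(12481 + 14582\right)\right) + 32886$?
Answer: $81572$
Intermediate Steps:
$\left(21623 + \left(12481 + 14582\right)\right) + 32886 = \left(21623 + 27063\right) + 32886 = 48686 + 32886 = 81572$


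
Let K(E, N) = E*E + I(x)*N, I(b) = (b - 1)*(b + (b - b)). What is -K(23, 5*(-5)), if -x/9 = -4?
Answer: 30971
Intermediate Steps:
x = 36 (x = -9*(-4) = 36)
I(b) = b*(-1 + b) (I(b) = (-1 + b)*(b + 0) = (-1 + b)*b = b*(-1 + b))
K(E, N) = E² + 1260*N (K(E, N) = E*E + (36*(-1 + 36))*N = E² + (36*35)*N = E² + 1260*N)
-K(23, 5*(-5)) = -(23² + 1260*(5*(-5))) = -(529 + 1260*(-25)) = -(529 - 31500) = -1*(-30971) = 30971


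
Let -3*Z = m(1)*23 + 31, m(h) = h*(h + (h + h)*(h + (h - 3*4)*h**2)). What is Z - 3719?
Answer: -10751/3 ≈ -3583.7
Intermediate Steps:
m(h) = h*(h + 2*h*(h + h**2*(-12 + h))) (m(h) = h*(h + (2*h)*(h + (h - 12)*h**2)) = h*(h + (2*h)*(h + (-12 + h)*h**2)) = h*(h + (2*h)*(h + h**2*(-12 + h))) = h*(h + 2*h*(h + h**2*(-12 + h))))
Z = 406/3 (Z = -((1**2*(1 - 24*1**2 + 2*1 + 2*1**3))*23 + 31)/3 = -((1*(1 - 24*1 + 2 + 2*1))*23 + 31)/3 = -((1*(1 - 24 + 2 + 2))*23 + 31)/3 = -((1*(-19))*23 + 31)/3 = -(-19*23 + 31)/3 = -(-437 + 31)/3 = -1/3*(-406) = 406/3 ≈ 135.33)
Z - 3719 = 406/3 - 3719 = -10751/3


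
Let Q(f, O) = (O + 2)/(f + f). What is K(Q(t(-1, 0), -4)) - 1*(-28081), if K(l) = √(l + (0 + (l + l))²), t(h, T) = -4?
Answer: 28081 + √2/2 ≈ 28082.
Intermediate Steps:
Q(f, O) = (2 + O)/(2*f) (Q(f, O) = (2 + O)/((2*f)) = (2 + O)*(1/(2*f)) = (2 + O)/(2*f))
K(l) = √(l + 4*l²) (K(l) = √(l + (0 + 2*l)²) = √(l + (2*l)²) = √(l + 4*l²))
K(Q(t(-1, 0), -4)) - 1*(-28081) = √(((½)*(2 - 4)/(-4))*(1 + 4*((½)*(2 - 4)/(-4)))) - 1*(-28081) = √(((½)*(-¼)*(-2))*(1 + 4*((½)*(-¼)*(-2)))) + 28081 = √((1 + 4*(¼))/4) + 28081 = √((1 + 1)/4) + 28081 = √((¼)*2) + 28081 = √(½) + 28081 = √2/2 + 28081 = 28081 + √2/2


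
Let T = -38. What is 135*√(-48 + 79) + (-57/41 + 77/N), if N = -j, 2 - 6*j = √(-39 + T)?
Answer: -14167/1107 + 135*√31 - 154*I*√77/27 ≈ 738.85 - 50.05*I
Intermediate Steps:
j = ⅓ - I*√77/6 (j = ⅓ - √(-39 - 38)/6 = ⅓ - I*√77/6 ≈ 0.33333 - 1.4625*I)
N = -⅓ + I*√77/6 (N = -(⅓ - I*√77/6) = -⅓ + I*√77/6 ≈ -0.33333 + 1.4625*I)
135*√(-48 + 79) + (-57/41 + 77/N) = 135*√(-48 + 79) + (-57/41 + 77/(-⅓ + I*√77/6)) = 135*√31 + (-57*1/41 + 77/(-⅓ + I*√77/6)) = 135*√31 + (-57/41 + 77/(-⅓ + I*√77/6)) = -57/41 + 77/(-⅓ + I*√77/6) + 135*√31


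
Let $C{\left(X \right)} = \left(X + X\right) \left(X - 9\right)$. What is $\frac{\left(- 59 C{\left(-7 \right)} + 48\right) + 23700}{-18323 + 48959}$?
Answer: $\frac{2633}{7659} \approx 0.34378$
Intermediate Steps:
$C{\left(X \right)} = 2 X \left(-9 + X\right)$
$\frac{\left(- 59 C{\left(-7 \right)} + 48\right) + 23700}{-18323 + 48959} = \frac{\left(- 59 \cdot 2 \left(-7\right) \left(-9 - 7\right) + 48\right) + 23700}{-18323 + 48959} = \frac{\left(- 59 \cdot 2 \left(-7\right) \left(-16\right) + 48\right) + 23700}{30636} = \left(\left(\left(-59\right) 224 + 48\right) + 23700\right) \frac{1}{30636} = \left(\left(-13216 + 48\right) + 23700\right) \frac{1}{30636} = \left(-13168 + 23700\right) \frac{1}{30636} = 10532 \cdot \frac{1}{30636} = \frac{2633}{7659}$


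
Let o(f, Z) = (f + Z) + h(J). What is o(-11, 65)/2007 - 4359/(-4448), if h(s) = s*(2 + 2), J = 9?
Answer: 1016537/991904 ≈ 1.0248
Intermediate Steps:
h(s) = 4*s (h(s) = s*4 = 4*s)
o(f, Z) = 36 + Z + f (o(f, Z) = (f + Z) + 4*9 = (Z + f) + 36 = 36 + Z + f)
o(-11, 65)/2007 - 4359/(-4448) = (36 + 65 - 11)/2007 - 4359/(-4448) = 90*(1/2007) - 4359*(-1/4448) = 10/223 + 4359/4448 = 1016537/991904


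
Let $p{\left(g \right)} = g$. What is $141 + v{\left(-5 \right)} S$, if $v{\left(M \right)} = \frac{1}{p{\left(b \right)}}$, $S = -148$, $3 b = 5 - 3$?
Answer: $-81$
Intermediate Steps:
$b = \frac{2}{3}$ ($b = \frac{5 - 3}{3} = \frac{1}{3} \cdot 2 = \frac{2}{3} \approx 0.66667$)
$v{\left(M \right)} = \frac{3}{2}$ ($v{\left(M \right)} = \frac{1}{\frac{2}{3}} = \frac{3}{2}$)
$141 + v{\left(-5 \right)} S = 141 + \frac{3}{2} \left(-148\right) = 141 - 222 = -81$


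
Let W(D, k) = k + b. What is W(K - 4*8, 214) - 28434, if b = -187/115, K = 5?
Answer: -3245487/115 ≈ -28222.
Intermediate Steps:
b = -187/115 (b = -187*1/115 = -187/115 ≈ -1.6261)
W(D, k) = -187/115 + k (W(D, k) = k - 187/115 = -187/115 + k)
W(K - 4*8, 214) - 28434 = (-187/115 + 214) - 28434 = 24423/115 - 28434 = -3245487/115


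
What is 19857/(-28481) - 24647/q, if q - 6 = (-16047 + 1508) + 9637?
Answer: 604751335/139442976 ≈ 4.3369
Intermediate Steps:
q = -4896 (q = 6 + ((-16047 + 1508) + 9637) = 6 + (-14539 + 9637) = 6 - 4902 = -4896)
19857/(-28481) - 24647/q = 19857/(-28481) - 24647/(-4896) = 19857*(-1/28481) - 24647*(-1/4896) = -19857/28481 + 24647/4896 = 604751335/139442976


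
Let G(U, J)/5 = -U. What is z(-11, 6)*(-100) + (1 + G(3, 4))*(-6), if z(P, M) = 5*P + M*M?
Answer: 1984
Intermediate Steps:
G(U, J) = -5*U (G(U, J) = 5*(-U) = -5*U)
z(P, M) = M² + 5*P (z(P, M) = 5*P + M² = M² + 5*P)
z(-11, 6)*(-100) + (1 + G(3, 4))*(-6) = (6² + 5*(-11))*(-100) + (1 - 5*3)*(-6) = (36 - 55)*(-100) + (1 - 15)*(-6) = -19*(-100) - 14*(-6) = 1900 + 84 = 1984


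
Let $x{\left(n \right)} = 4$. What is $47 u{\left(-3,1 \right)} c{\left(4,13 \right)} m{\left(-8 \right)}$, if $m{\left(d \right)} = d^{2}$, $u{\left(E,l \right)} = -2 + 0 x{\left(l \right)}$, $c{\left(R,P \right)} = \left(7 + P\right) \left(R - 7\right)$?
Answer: $360960$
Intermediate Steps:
$c{\left(R,P \right)} = \left(-7 + R\right) \left(7 + P\right)$ ($c{\left(R,P \right)} = \left(7 + P\right) \left(-7 + R\right) = \left(-7 + R\right) \left(7 + P\right)$)
$u{\left(E,l \right)} = -2$ ($u{\left(E,l \right)} = -2 + 0 \cdot 4 = -2 + 0 = -2$)
$47 u{\left(-3,1 \right)} c{\left(4,13 \right)} m{\left(-8 \right)} = 47 \left(-2\right) \left(-49 - 91 + 7 \cdot 4 + 13 \cdot 4\right) \left(-8\right)^{2} = - 94 \left(-49 - 91 + 28 + 52\right) 64 = \left(-94\right) \left(-60\right) 64 = 5640 \cdot 64 = 360960$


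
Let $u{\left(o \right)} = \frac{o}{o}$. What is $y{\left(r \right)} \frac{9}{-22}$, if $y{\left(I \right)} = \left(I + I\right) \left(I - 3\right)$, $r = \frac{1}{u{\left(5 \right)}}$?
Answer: $\frac{18}{11} \approx 1.6364$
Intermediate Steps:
$u{\left(o \right)} = 1$
$r = 1$ ($r = 1^{-1} = 1$)
$y{\left(I \right)} = 2 I \left(-3 + I\right)$
$y{\left(r \right)} \frac{9}{-22} = 2 \cdot 1 \left(-3 + 1\right) \frac{9}{-22} = 2 \cdot 1 \left(-2\right) 9 \left(- \frac{1}{22}\right) = \left(-4\right) \left(- \frac{9}{22}\right) = \frac{18}{11}$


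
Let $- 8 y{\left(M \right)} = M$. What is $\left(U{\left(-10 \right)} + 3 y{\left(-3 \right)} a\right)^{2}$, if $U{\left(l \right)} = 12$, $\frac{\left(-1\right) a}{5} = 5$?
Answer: $\frac{16641}{64} \approx 260.02$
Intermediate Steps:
$a = -25$ ($a = \left(-5\right) 5 = -25$)
$y{\left(M \right)} = - \frac{M}{8}$
$\left(U{\left(-10 \right)} + 3 y{\left(-3 \right)} a\right)^{2} = \left(12 + 3 \left(\left(- \frac{1}{8}\right) \left(-3\right)\right) \left(-25\right)\right)^{2} = \left(12 + 3 \cdot \frac{3}{8} \left(-25\right)\right)^{2} = \left(12 + \frac{9}{8} \left(-25\right)\right)^{2} = \left(12 - \frac{225}{8}\right)^{2} = \left(- \frac{129}{8}\right)^{2} = \frac{16641}{64}$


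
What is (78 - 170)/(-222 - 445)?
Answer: 4/29 ≈ 0.13793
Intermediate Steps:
(78 - 170)/(-222 - 445) = -92/(-667) = -92*(-1/667) = 4/29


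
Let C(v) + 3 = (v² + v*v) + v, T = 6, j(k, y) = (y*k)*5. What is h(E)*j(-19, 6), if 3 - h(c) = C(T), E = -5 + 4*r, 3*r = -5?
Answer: 41040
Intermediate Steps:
r = -5/3 (r = (⅓)*(-5) = -5/3 ≈ -1.6667)
j(k, y) = 5*k*y (j(k, y) = (k*y)*5 = 5*k*y)
E = -35/3 (E = -5 + 4*(-5/3) = -5 - 20/3 = -35/3 ≈ -11.667)
C(v) = -3 + v + 2*v² (C(v) = -3 + ((v² + v*v) + v) = -3 + ((v² + v²) + v) = -3 + (2*v² + v) = -3 + (v + 2*v²) = -3 + v + 2*v²)
h(c) = -72 (h(c) = 3 - (-3 + 6 + 2*6²) = 3 - (-3 + 6 + 2*36) = 3 - (-3 + 6 + 72) = 3 - 1*75 = 3 - 75 = -72)
h(E)*j(-19, 6) = -360*(-19)*6 = -72*(-570) = 41040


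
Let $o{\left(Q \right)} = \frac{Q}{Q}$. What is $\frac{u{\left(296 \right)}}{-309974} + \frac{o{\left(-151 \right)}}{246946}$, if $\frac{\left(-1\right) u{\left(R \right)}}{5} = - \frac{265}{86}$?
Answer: $- \frac{21467549}{470216299196} \approx -4.5655 \cdot 10^{-5}$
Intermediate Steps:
$o{\left(Q \right)} = 1$
$u{\left(R \right)} = \frac{1325}{86}$ ($u{\left(R \right)} = - 5 \left(- \frac{265}{86}\right) = - 5 \left(\left(-265\right) \frac{1}{86}\right) = \left(-5\right) \left(- \frac{265}{86}\right) = \frac{1325}{86}$)
$\frac{u{\left(296 \right)}}{-309974} + \frac{o{\left(-151 \right)}}{246946} = \frac{1325}{86 \left(-309974\right)} + 1 \cdot \frac{1}{246946} = \frac{1325}{86} \left(- \frac{1}{309974}\right) + 1 \cdot \frac{1}{246946} = - \frac{1325}{26657764} + \frac{1}{246946} = - \frac{21467549}{470216299196}$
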